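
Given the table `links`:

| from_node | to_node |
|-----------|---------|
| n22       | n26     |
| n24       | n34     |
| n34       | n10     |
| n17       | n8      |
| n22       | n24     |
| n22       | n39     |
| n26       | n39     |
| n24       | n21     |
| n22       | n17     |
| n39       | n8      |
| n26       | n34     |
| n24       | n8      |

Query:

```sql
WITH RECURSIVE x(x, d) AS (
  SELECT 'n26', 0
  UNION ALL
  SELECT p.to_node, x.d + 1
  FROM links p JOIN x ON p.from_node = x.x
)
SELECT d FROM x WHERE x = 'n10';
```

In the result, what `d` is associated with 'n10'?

Base: (n26, d=0).
Iteration 1: edges from {n26} -> (n34, d=1), (n39, d=1).
Iteration 2: edges from {n34,n39} -> (n10, d=2), (n8, d=2).
Iteration 3: no outgoing edges from {n10,n8}; recursion stops.

2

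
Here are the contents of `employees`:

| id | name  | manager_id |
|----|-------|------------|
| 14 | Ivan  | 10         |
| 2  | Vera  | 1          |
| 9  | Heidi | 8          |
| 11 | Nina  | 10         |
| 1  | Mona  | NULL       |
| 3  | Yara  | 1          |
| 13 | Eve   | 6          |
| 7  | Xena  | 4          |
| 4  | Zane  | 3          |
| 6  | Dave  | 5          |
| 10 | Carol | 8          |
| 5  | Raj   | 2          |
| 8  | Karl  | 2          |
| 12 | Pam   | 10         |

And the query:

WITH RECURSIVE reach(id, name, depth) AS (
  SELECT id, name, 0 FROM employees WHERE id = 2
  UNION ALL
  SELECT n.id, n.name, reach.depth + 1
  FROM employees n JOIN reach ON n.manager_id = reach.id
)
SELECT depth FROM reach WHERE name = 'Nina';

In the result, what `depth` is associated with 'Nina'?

3

Base: id=2 (Vera) at depth 0.
Iteration 1: rows with manager_id in {2} -> Raj (id 5, depth 1), Karl (id 8, depth 1).
Iteration 2: rows with manager_id in {5,8} -> Dave (id 6, depth 2), Heidi (id 9, depth 2), Carol (id 10, depth 2).
Iteration 3: rows with manager_id in {6,9,10} -> Nina (id 11, depth 3), Pam (id 12, depth 3), Eve (id 13, depth 3), Ivan (id 14, depth 3).
Iteration 4: no rows with manager_id in {11,12,13,14}; recursion stops.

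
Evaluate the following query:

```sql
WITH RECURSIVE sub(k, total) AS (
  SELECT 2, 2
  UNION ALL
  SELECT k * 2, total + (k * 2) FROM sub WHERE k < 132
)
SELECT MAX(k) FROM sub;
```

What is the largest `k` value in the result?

Base: k=2, total=2.
Iteration 1: 2 < 132 holds -> k = 2 * 2 = 4, total = 2 + 4 = 6.
Iteration 2: 4 < 132 holds -> k = 4 * 2 = 8, total = 6 + 8 = 14.
Iteration 3: 8 < 132 holds -> k = 8 * 2 = 16, total = 14 + 16 = 30.
Iteration 4: 16 < 132 holds -> k = 16 * 2 = 32, total = 30 + 32 = 62.
Iteration 5: 32 < 132 holds -> k = 32 * 2 = 64, total = 62 + 64 = 126.
Iteration 6: 64 < 132 holds -> k = 64 * 2 = 128, total = 126 + 128 = 254.
Iteration 7: 128 < 132 holds -> k = 128 * 2 = 256, total = 254 + 256 = 510.
Iteration 8: 256 < 132 fails; recursion stops.
k values: 2, 4, 8, 16, 32, 64, 128, 256; the maximum is 256.

256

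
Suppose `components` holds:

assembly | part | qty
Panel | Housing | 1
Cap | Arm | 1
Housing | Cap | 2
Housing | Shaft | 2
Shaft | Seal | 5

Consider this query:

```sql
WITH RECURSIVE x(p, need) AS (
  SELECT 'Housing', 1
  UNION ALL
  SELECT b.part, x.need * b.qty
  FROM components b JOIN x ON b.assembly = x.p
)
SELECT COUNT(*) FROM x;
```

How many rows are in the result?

5

Base: (Housing, need=1).
Iteration 1: components of {Housing} -> Cap = 1*2 = 2, Shaft = 1*2 = 2.
Iteration 2: components of {Cap,Shaft} -> Arm = 2*1 = 2, Seal = 2*5 = 10.
Iteration 3: no further components; recursion stops.
Total rows emitted: 5.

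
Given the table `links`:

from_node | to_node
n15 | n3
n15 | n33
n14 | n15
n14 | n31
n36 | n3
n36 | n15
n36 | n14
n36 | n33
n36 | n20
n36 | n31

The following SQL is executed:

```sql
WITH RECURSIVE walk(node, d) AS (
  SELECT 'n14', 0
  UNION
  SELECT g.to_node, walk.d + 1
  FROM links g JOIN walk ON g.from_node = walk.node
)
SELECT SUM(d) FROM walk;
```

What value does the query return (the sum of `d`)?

6

Base: (n14, d=0).
Iteration 1: edges from {n14} -> (n15, d=1), (n31, d=1).
Iteration 2: edges from {n15,n31} -> (n3, d=2), (n33, d=2).
Iteration 3: no outgoing edges from {n3,n33}; recursion stops.
SUM(d) = 0 + 1 + 1 + 2 + 2 = 6.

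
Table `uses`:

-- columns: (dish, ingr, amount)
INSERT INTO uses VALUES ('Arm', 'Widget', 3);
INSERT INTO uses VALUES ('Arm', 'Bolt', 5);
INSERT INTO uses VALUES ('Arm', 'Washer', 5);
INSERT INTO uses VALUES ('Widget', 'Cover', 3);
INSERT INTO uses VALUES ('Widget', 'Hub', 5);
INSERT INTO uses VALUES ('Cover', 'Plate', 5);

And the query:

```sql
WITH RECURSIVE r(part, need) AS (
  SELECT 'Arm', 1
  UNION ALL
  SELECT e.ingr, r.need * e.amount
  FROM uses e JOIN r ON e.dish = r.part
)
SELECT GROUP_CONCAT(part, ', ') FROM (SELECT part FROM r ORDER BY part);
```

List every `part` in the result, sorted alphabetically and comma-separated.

Base: (Arm, need=1).
Iteration 1: components of {Arm} -> Bolt = 1*5 = 5, Washer = 1*5 = 5, Widget = 1*3 = 3.
Iteration 2: components of {Bolt,Washer,Widget} -> Cover = 3*3 = 9, Hub = 3*5 = 15.
Iteration 3: components of {Cover,Hub} -> Plate = 9*5 = 45.
Iteration 4: no further components; recursion stops.

Arm, Bolt, Cover, Hub, Plate, Washer, Widget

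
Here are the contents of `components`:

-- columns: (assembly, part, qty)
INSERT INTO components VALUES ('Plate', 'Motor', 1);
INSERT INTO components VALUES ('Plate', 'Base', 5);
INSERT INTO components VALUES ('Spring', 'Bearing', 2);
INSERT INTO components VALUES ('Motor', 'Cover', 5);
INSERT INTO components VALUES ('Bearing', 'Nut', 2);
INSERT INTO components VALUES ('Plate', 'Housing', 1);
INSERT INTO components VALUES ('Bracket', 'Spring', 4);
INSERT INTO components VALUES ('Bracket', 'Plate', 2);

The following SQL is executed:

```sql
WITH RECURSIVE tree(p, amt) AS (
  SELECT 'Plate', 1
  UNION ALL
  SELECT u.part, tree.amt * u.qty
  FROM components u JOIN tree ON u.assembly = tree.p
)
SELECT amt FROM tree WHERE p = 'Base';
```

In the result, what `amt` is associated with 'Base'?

Base: (Plate, amt=1).
Iteration 1: components of {Plate} -> Base = 1*5 = 5, Housing = 1*1 = 1, Motor = 1*1 = 1.
Iteration 2: components of {Base,Housing,Motor} -> Cover = 1*5 = 5.
Iteration 3: no further components; recursion stops.

5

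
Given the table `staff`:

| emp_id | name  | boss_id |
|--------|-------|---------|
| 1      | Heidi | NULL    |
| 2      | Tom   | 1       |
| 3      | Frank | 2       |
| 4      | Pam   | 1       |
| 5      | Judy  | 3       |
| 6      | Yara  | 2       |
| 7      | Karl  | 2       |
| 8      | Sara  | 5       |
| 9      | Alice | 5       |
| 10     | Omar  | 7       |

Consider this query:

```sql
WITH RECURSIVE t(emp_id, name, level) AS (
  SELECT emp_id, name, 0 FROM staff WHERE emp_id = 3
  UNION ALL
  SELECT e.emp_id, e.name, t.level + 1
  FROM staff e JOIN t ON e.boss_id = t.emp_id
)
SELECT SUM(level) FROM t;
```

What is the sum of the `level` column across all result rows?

Base: emp_id=3 (Frank) at level 0.
Iteration 1: rows with boss_id in {3} -> Judy (id 5, level 1).
Iteration 2: rows with boss_id in {5} -> Sara (id 8, level 2), Alice (id 9, level 2).
Iteration 3: no rows with boss_id in {8,9}; recursion stops.
SUM(level) = 0 + 1 + 2 + 2 = 5.

5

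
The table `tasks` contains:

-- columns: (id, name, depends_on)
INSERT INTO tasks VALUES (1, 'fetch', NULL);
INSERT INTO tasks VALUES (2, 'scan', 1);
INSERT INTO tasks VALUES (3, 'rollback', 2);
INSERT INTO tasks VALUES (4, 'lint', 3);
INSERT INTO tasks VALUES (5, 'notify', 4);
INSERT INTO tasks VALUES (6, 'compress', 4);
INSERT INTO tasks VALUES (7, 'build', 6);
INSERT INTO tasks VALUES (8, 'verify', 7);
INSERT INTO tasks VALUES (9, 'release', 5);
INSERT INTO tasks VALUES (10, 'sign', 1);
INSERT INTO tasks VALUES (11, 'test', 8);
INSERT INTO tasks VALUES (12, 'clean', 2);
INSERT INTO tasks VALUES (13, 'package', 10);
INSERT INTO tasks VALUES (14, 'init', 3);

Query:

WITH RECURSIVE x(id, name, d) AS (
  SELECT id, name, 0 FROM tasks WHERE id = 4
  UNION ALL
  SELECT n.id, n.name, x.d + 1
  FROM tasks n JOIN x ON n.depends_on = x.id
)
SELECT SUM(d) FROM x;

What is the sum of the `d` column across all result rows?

13

Base: id=4 (lint) at d 0.
Iteration 1: rows with depends_on in {4} -> notify (id 5, d 1), compress (id 6, d 1).
Iteration 2: rows with depends_on in {5,6} -> build (id 7, d 2), release (id 9, d 2).
Iteration 3: rows with depends_on in {7,9} -> verify (id 8, d 3).
Iteration 4: rows with depends_on in {8} -> test (id 11, d 4).
Iteration 5: no rows with depends_on in {11}; recursion stops.
SUM(d) = 0 + 1 + 1 + 2 + 2 + 3 + 4 = 13.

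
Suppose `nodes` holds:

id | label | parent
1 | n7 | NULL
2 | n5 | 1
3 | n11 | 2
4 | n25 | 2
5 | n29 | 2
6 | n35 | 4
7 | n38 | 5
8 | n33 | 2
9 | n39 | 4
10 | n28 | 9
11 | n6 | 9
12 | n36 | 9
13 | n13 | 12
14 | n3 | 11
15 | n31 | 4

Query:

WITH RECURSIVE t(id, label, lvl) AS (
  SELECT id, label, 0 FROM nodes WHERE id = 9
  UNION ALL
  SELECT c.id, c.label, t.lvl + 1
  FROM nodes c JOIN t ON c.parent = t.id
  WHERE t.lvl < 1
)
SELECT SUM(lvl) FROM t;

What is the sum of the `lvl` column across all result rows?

3

Base: id=9 (n39) at lvl 0.
Iteration 1: rows with parent in {9} -> n28 (id 10, lvl 1), n6 (id 11, lvl 1), n36 (id 12, lvl 1).
Iteration 2: lvl < 1 fails for all current rows; recursion stops.
SUM(lvl) = 0 + 1 + 1 + 1 = 3.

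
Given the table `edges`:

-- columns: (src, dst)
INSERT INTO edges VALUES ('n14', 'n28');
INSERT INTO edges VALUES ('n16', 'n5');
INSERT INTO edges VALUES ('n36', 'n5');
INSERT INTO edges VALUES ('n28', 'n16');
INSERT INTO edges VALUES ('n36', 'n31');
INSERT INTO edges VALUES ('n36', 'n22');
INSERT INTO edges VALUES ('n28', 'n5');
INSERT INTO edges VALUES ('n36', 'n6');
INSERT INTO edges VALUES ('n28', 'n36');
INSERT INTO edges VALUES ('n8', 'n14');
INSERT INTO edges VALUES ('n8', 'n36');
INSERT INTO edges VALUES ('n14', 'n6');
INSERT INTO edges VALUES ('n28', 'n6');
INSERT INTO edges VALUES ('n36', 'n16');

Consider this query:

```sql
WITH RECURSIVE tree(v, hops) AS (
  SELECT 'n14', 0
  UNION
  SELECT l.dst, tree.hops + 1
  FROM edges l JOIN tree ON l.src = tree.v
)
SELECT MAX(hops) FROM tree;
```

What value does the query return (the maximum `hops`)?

4

Base: (n14, hops=0).
Iteration 1: edges from {n14} -> (n28, hops=1), (n6, hops=1).
Iteration 2: edges from {n28,n6} -> (n16, hops=2), (n36, hops=2), (n5, hops=2), (n6, hops=2).
Iteration 3: edges from {n16,n36,n5,n6} -> (n16, hops=3), (n22, hops=3), (n31, hops=3), (n5, hops=3), (n6, hops=3). [UNION drops 1 duplicate row(s)]
Iteration 4: edges from {n16,n22,n31,n5,n6} -> (n5, hops=4).
Iteration 5: no outgoing edges from {n5}; recursion stops.
hops values: 0, 1, 1, 2, 2, 2, 2, 3, 3, 3, 3, 3, 4; the maximum is 4.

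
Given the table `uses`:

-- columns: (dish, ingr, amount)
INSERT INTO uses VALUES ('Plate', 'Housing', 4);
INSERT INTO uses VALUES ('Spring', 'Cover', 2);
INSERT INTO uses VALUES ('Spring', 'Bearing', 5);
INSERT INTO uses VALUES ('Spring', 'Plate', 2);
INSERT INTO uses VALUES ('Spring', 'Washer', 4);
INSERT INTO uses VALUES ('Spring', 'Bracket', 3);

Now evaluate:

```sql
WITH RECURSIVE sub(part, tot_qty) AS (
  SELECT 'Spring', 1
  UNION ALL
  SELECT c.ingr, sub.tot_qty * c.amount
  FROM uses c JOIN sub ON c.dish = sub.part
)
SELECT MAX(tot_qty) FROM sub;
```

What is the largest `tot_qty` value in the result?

Base: (Spring, tot_qty=1).
Iteration 1: components of {Spring} -> Bearing = 1*5 = 5, Bracket = 1*3 = 3, Cover = 1*2 = 2, Plate = 1*2 = 2, Washer = 1*4 = 4.
Iteration 2: components of {Bearing,Bracket,Cover,Plate,Washer} -> Housing = 2*4 = 8.
Iteration 3: no further components; recursion stops.
tot_qty values: 1, 5, 4, 3, 2, 2, 8; the maximum is 8.

8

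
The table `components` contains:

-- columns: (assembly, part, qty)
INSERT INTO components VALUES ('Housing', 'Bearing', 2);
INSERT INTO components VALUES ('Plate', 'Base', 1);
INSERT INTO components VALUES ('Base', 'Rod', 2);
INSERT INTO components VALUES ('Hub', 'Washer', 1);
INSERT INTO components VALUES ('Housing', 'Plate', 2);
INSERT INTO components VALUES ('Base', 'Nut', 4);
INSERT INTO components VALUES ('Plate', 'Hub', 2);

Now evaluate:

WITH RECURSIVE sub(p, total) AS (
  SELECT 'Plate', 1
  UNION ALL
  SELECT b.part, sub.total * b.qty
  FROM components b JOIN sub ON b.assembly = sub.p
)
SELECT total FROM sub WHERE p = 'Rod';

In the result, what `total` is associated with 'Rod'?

Base: (Plate, total=1).
Iteration 1: components of {Plate} -> Base = 1*1 = 1, Hub = 1*2 = 2.
Iteration 2: components of {Base,Hub} -> Nut = 1*4 = 4, Rod = 1*2 = 2, Washer = 2*1 = 2.
Iteration 3: no further components; recursion stops.

2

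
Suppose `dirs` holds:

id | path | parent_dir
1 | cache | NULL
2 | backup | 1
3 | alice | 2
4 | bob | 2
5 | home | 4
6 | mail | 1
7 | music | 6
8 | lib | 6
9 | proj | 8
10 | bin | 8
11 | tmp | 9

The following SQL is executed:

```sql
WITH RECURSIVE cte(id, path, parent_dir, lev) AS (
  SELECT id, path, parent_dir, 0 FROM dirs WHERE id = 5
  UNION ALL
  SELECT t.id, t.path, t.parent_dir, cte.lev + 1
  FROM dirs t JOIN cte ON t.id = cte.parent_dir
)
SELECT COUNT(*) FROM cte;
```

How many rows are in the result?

4

Base: id=5 (home), parent_dir=4, lev 0.
Iteration 1: join on id=4 -> bob (id 4, parent_dir=2, lev 1).
Iteration 2: join on id=2 -> backup (id 2, parent_dir=1, lev 2).
Iteration 3: join on id=1 -> cache (id 1, parent_dir=NULL, lev 3).
Iteration 4: parent_dir is NULL; no match; recursion stops.
Total rows emitted: 4.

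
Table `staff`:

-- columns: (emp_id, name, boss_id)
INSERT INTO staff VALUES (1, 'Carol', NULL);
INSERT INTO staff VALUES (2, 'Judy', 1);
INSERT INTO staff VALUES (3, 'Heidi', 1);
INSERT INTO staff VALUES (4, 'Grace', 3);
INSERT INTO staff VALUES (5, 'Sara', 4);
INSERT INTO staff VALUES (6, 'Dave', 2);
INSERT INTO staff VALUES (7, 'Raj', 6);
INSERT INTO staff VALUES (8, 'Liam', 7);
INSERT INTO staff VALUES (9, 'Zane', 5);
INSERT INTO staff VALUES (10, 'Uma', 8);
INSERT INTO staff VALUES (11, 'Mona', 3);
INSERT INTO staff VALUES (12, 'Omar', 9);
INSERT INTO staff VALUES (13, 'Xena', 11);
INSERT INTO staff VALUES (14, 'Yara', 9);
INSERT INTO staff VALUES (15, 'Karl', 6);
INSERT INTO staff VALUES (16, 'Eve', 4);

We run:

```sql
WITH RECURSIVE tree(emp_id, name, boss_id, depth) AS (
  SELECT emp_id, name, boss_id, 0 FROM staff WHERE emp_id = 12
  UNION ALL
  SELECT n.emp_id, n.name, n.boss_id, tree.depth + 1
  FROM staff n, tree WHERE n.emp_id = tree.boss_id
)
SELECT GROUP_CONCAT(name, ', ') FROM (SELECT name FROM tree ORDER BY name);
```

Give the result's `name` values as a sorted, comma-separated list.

Carol, Grace, Heidi, Omar, Sara, Zane

Base: emp_id=12 (Omar), boss_id=9, depth 0.
Iteration 1: join on emp_id=9 -> Zane (id 9, boss_id=5, depth 1).
Iteration 2: join on emp_id=5 -> Sara (id 5, boss_id=4, depth 2).
Iteration 3: join on emp_id=4 -> Grace (id 4, boss_id=3, depth 3).
Iteration 4: join on emp_id=3 -> Heidi (id 3, boss_id=1, depth 4).
Iteration 5: join on emp_id=1 -> Carol (id 1, boss_id=NULL, depth 5).
Iteration 6: boss_id is NULL; no match; recursion stops.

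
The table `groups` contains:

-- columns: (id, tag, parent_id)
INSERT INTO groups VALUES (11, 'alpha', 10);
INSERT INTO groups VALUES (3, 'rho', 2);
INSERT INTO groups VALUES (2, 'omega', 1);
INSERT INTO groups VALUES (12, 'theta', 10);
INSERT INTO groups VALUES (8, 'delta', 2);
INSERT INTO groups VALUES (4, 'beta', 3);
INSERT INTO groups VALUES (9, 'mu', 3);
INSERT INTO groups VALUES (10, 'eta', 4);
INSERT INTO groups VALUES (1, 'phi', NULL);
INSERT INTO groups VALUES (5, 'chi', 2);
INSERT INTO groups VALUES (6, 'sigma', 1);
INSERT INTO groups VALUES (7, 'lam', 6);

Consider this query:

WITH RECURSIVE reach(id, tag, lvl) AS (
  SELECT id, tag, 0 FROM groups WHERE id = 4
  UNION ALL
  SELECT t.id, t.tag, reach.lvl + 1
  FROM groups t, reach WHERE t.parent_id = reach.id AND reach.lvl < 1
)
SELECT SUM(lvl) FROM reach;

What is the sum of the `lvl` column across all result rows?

1

Base: id=4 (beta) at lvl 0.
Iteration 1: rows with parent_id in {4} -> eta (id 10, lvl 1).
Iteration 2: lvl < 1 fails for all current rows; recursion stops.
SUM(lvl) = 0 + 1 = 1.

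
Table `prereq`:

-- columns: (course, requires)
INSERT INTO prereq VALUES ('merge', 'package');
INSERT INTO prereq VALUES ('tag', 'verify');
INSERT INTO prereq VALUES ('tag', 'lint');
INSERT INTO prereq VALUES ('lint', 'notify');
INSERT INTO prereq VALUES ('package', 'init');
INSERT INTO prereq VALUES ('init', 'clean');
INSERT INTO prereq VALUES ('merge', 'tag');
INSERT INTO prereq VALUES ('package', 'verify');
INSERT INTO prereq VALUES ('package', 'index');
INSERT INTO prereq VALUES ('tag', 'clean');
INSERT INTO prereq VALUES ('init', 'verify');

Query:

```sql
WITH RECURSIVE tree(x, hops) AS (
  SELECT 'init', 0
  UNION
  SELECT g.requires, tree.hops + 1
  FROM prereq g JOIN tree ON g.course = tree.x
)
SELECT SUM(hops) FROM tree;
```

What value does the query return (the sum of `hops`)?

2

Base: (init, hops=0).
Iteration 1: edges from {init} -> (clean, hops=1), (verify, hops=1).
Iteration 2: no outgoing edges from {clean,verify}; recursion stops.
SUM(hops) = 0 + 1 + 1 = 2.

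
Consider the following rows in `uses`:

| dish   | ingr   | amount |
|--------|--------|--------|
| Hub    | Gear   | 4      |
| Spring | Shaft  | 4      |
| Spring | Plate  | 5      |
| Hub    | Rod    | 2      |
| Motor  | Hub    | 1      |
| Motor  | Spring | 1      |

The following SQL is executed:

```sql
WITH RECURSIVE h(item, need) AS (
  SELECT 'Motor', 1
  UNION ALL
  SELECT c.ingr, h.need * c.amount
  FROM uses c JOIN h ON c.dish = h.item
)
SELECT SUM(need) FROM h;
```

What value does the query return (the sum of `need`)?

Base: (Motor, need=1).
Iteration 1: components of {Motor} -> Hub = 1*1 = 1, Spring = 1*1 = 1.
Iteration 2: components of {Hub,Spring} -> Gear = 1*4 = 4, Plate = 1*5 = 5, Rod = 1*2 = 2, Shaft = 1*4 = 4.
Iteration 3: no further components; recursion stops.
SUM(need) = 1 + 1 + 1 + 4 + 2 + 5 + 4 = 18.

18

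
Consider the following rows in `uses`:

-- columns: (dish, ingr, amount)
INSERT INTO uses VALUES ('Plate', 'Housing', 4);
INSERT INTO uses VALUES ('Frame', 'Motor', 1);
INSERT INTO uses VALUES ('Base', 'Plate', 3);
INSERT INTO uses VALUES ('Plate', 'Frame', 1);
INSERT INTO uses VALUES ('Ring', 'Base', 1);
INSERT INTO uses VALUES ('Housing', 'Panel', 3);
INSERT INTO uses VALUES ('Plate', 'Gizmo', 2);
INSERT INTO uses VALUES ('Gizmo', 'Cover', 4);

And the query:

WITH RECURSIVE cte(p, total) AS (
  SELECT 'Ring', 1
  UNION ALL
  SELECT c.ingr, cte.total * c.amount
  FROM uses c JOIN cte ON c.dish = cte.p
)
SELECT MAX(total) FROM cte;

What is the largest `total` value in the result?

36

Base: (Ring, total=1).
Iteration 1: components of {Ring} -> Base = 1*1 = 1.
Iteration 2: components of {Base} -> Plate = 1*3 = 3.
Iteration 3: components of {Plate} -> Frame = 3*1 = 3, Gizmo = 3*2 = 6, Housing = 3*4 = 12.
Iteration 4: components of {Frame,Gizmo,Housing} -> Cover = 6*4 = 24, Motor = 3*1 = 3, Panel = 12*3 = 36.
Iteration 5: no further components; recursion stops.
total values: 1, 1, 3, 12, 3, 6, 36, 3, 24; the maximum is 36.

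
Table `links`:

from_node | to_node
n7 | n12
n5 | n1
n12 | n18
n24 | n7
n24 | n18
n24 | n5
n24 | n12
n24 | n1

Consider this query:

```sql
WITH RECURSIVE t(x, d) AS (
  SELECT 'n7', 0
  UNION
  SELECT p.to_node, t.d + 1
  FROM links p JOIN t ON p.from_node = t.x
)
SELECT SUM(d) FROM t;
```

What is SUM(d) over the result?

3

Base: (n7, d=0).
Iteration 1: edges from {n7} -> (n12, d=1).
Iteration 2: edges from {n12} -> (n18, d=2).
Iteration 3: no outgoing edges from {n18}; recursion stops.
SUM(d) = 0 + 1 + 2 = 3.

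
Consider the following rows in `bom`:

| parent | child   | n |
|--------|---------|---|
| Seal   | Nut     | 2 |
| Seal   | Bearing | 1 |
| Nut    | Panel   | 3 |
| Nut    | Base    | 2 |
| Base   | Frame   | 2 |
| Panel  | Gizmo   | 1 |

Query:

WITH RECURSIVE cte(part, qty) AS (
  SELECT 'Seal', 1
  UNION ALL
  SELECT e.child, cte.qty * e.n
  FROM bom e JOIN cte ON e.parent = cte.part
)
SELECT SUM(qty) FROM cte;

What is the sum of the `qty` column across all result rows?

Base: (Seal, qty=1).
Iteration 1: components of {Seal} -> Bearing = 1*1 = 1, Nut = 1*2 = 2.
Iteration 2: components of {Bearing,Nut} -> Base = 2*2 = 4, Panel = 2*3 = 6.
Iteration 3: components of {Base,Panel} -> Frame = 4*2 = 8, Gizmo = 6*1 = 6.
Iteration 4: no further components; recursion stops.
SUM(qty) = 1 + 2 + 1 + 6 + 4 + 6 + 8 = 28.

28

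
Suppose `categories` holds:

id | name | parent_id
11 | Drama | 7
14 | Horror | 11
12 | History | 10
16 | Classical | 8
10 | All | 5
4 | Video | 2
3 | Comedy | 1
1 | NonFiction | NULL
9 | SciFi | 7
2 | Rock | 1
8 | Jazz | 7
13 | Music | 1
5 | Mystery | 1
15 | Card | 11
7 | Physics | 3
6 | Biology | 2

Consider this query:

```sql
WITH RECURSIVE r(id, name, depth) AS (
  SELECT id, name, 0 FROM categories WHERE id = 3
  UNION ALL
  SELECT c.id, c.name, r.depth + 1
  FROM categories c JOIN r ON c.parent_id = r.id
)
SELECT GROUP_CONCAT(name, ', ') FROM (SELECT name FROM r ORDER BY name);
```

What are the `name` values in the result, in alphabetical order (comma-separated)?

Base: id=3 (Comedy) at depth 0.
Iteration 1: rows with parent_id in {3} -> Physics (id 7, depth 1).
Iteration 2: rows with parent_id in {7} -> Jazz (id 8, depth 2), SciFi (id 9, depth 2), Drama (id 11, depth 2).
Iteration 3: rows with parent_id in {8,9,11} -> Horror (id 14, depth 3), Card (id 15, depth 3), Classical (id 16, depth 3).
Iteration 4: no rows with parent_id in {14,15,16}; recursion stops.

Card, Classical, Comedy, Drama, Horror, Jazz, Physics, SciFi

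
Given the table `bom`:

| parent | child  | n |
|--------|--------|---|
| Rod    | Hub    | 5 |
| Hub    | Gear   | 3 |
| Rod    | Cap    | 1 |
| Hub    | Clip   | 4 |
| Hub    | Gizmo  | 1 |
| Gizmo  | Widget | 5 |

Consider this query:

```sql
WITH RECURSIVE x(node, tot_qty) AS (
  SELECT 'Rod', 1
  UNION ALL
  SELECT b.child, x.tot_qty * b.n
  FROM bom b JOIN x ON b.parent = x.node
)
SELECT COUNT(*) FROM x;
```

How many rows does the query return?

7

Base: (Rod, tot_qty=1).
Iteration 1: components of {Rod} -> Cap = 1*1 = 1, Hub = 1*5 = 5.
Iteration 2: components of {Cap,Hub} -> Clip = 5*4 = 20, Gear = 5*3 = 15, Gizmo = 5*1 = 5.
Iteration 3: components of {Clip,Gear,Gizmo} -> Widget = 5*5 = 25.
Iteration 4: no further components; recursion stops.
Total rows emitted: 7.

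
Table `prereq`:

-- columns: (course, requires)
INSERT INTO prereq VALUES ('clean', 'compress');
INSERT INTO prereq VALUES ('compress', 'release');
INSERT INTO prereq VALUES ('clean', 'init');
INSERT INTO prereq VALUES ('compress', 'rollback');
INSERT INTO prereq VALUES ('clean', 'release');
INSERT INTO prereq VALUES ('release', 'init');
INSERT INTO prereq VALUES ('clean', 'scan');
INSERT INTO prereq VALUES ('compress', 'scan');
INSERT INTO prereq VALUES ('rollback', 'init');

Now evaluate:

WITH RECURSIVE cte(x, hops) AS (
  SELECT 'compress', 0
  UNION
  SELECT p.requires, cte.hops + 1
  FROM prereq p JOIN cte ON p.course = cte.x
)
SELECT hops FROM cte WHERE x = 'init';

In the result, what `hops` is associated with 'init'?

2

Base: (compress, hops=0).
Iteration 1: edges from {compress} -> (release, hops=1), (rollback, hops=1), (scan, hops=1).
Iteration 2: edges from {release,rollback,scan} -> (init, hops=2). [UNION drops 1 duplicate row(s)]
Iteration 3: no outgoing edges from {init}; recursion stops.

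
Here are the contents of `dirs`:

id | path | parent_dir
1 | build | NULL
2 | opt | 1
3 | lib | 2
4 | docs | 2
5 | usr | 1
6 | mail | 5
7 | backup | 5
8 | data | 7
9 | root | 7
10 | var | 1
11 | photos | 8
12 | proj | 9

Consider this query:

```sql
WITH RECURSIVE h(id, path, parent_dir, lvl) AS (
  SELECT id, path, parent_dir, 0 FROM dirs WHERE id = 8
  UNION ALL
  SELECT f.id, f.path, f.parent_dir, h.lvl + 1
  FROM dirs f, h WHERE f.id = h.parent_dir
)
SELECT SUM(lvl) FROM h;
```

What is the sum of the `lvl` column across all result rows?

6

Base: id=8 (data), parent_dir=7, lvl 0.
Iteration 1: join on id=7 -> backup (id 7, parent_dir=5, lvl 1).
Iteration 2: join on id=5 -> usr (id 5, parent_dir=1, lvl 2).
Iteration 3: join on id=1 -> build (id 1, parent_dir=NULL, lvl 3).
Iteration 4: parent_dir is NULL; no match; recursion stops.
SUM(lvl) = 0 + 1 + 2 + 3 = 6.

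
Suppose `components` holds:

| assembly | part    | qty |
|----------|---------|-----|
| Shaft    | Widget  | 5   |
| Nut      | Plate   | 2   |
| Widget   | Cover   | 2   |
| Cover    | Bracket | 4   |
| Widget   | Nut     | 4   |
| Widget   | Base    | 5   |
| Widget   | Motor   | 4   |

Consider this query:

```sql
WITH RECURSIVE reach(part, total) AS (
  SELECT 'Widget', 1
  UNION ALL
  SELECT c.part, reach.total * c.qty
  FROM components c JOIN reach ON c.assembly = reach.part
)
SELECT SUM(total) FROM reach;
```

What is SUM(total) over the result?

32

Base: (Widget, total=1).
Iteration 1: components of {Widget} -> Base = 1*5 = 5, Cover = 1*2 = 2, Motor = 1*4 = 4, Nut = 1*4 = 4.
Iteration 2: components of {Base,Cover,Motor,Nut} -> Bracket = 2*4 = 8, Plate = 4*2 = 8.
Iteration 3: no further components; recursion stops.
SUM(total) = 1 + 5 + 4 + 2 + 4 + 8 + 8 = 32.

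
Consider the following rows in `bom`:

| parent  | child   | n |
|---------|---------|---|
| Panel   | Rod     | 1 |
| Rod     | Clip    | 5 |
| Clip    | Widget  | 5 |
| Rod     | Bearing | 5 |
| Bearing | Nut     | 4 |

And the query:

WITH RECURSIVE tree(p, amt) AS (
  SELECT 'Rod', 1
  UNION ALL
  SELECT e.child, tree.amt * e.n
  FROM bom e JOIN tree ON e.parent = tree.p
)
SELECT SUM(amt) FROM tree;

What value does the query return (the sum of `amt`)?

Base: (Rod, amt=1).
Iteration 1: components of {Rod} -> Bearing = 1*5 = 5, Clip = 1*5 = 5.
Iteration 2: components of {Bearing,Clip} -> Nut = 5*4 = 20, Widget = 5*5 = 25.
Iteration 3: no further components; recursion stops.
SUM(amt) = 1 + 5 + 5 + 25 + 20 = 56.

56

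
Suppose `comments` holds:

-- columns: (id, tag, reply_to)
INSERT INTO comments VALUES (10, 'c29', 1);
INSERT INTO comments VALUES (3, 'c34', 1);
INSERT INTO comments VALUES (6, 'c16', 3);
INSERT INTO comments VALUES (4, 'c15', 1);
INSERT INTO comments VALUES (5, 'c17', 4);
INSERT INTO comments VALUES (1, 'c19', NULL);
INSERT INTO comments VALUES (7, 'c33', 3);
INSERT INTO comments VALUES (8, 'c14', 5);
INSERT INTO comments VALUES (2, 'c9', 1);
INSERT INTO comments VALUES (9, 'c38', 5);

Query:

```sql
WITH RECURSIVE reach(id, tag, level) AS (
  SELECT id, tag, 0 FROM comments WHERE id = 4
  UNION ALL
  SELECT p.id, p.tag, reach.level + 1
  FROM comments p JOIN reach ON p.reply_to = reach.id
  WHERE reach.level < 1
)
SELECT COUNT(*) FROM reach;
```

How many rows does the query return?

Base: id=4 (c15) at level 0.
Iteration 1: rows with reply_to in {4} -> c17 (id 5, level 1).
Iteration 2: level < 1 fails for all current rows; recursion stops.
Total rows emitted: 2.

2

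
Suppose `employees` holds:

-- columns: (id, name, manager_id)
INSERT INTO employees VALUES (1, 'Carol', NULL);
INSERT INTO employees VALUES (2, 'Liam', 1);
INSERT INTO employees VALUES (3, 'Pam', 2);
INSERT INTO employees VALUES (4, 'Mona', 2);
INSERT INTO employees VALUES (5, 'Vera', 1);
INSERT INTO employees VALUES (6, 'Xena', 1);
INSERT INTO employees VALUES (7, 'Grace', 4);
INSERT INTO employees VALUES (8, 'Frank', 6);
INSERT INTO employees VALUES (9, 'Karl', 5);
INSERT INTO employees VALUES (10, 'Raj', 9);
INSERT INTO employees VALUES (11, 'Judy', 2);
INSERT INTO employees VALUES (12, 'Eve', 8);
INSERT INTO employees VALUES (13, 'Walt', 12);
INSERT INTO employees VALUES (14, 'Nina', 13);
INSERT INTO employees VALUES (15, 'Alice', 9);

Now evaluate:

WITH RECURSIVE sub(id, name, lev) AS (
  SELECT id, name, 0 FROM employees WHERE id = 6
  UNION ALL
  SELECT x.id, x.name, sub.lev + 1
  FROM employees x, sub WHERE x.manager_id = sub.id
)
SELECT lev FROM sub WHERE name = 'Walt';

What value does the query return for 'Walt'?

Base: id=6 (Xena) at lev 0.
Iteration 1: rows with manager_id in {6} -> Frank (id 8, lev 1).
Iteration 2: rows with manager_id in {8} -> Eve (id 12, lev 2).
Iteration 3: rows with manager_id in {12} -> Walt (id 13, lev 3).
Iteration 4: rows with manager_id in {13} -> Nina (id 14, lev 4).
Iteration 5: no rows with manager_id in {14}; recursion stops.

3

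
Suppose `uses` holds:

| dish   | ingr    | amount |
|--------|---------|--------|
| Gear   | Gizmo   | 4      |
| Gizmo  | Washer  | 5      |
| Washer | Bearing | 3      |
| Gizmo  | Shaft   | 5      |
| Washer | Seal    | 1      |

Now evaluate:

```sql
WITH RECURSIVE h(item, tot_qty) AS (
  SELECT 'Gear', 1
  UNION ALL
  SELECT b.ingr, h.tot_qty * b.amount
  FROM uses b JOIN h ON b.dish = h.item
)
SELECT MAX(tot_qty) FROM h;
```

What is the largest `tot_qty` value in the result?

60

Base: (Gear, tot_qty=1).
Iteration 1: components of {Gear} -> Gizmo = 1*4 = 4.
Iteration 2: components of {Gizmo} -> Shaft = 4*5 = 20, Washer = 4*5 = 20.
Iteration 3: components of {Shaft,Washer} -> Bearing = 20*3 = 60, Seal = 20*1 = 20.
Iteration 4: no further components; recursion stops.
tot_qty values: 1, 4, 20, 20, 60, 20; the maximum is 60.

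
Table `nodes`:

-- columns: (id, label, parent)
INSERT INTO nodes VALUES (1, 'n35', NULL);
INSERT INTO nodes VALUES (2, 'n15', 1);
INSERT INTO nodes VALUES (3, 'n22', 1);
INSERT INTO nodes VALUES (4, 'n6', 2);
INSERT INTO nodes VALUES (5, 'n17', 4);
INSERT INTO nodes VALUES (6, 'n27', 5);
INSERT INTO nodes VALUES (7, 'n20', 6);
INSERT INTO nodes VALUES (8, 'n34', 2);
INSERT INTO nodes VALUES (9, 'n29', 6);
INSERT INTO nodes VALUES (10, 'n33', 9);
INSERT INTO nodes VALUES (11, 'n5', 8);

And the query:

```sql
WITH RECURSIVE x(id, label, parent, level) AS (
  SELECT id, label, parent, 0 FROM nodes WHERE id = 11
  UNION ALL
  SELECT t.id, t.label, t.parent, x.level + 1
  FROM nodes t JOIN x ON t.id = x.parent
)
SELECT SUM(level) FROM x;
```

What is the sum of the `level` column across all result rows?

Base: id=11 (n5), parent=8, level 0.
Iteration 1: join on id=8 -> n34 (id 8, parent=2, level 1).
Iteration 2: join on id=2 -> n15 (id 2, parent=1, level 2).
Iteration 3: join on id=1 -> n35 (id 1, parent=NULL, level 3).
Iteration 4: parent is NULL; no match; recursion stops.
SUM(level) = 0 + 1 + 2 + 3 = 6.

6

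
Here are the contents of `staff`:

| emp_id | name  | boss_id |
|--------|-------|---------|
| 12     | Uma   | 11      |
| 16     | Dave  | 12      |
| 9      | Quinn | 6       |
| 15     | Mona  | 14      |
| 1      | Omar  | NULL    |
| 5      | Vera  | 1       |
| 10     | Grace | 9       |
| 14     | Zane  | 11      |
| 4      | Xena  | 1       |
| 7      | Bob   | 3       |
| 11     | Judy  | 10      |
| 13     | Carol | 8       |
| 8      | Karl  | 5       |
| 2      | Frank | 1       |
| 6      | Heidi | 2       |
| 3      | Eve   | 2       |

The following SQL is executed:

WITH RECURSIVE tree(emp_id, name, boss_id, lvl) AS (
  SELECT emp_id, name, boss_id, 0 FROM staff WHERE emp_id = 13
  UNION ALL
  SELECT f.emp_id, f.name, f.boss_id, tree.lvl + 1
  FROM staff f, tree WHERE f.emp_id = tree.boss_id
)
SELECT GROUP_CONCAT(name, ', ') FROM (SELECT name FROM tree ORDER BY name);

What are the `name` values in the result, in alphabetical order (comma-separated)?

Base: emp_id=13 (Carol), boss_id=8, lvl 0.
Iteration 1: join on emp_id=8 -> Karl (id 8, boss_id=5, lvl 1).
Iteration 2: join on emp_id=5 -> Vera (id 5, boss_id=1, lvl 2).
Iteration 3: join on emp_id=1 -> Omar (id 1, boss_id=NULL, lvl 3).
Iteration 4: boss_id is NULL; no match; recursion stops.

Carol, Karl, Omar, Vera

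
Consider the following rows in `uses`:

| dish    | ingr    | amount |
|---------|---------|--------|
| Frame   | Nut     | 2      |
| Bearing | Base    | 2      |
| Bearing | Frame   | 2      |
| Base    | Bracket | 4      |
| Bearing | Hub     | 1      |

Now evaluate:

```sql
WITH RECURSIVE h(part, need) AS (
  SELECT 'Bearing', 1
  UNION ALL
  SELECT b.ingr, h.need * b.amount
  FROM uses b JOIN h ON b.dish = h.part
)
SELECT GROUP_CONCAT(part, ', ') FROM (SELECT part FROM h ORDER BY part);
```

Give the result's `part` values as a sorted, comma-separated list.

Base: (Bearing, need=1).
Iteration 1: components of {Bearing} -> Base = 1*2 = 2, Frame = 1*2 = 2, Hub = 1*1 = 1.
Iteration 2: components of {Base,Frame,Hub} -> Bracket = 2*4 = 8, Nut = 2*2 = 4.
Iteration 3: no further components; recursion stops.

Base, Bearing, Bracket, Frame, Hub, Nut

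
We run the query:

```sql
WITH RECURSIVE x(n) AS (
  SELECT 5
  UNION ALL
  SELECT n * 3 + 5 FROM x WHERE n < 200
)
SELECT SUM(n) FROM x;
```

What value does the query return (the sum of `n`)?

Base: n=5.
Iteration 1: 5 < 200 holds -> n = 5 * 3 + 5 = 20.
Iteration 2: 20 < 200 holds -> n = 20 * 3 + 5 = 65.
Iteration 3: 65 < 200 holds -> n = 65 * 3 + 5 = 200.
Iteration 4: 200 < 200 fails; recursion stops.
SUM(n) = 5 + 20 + 65 + 200 = 290.

290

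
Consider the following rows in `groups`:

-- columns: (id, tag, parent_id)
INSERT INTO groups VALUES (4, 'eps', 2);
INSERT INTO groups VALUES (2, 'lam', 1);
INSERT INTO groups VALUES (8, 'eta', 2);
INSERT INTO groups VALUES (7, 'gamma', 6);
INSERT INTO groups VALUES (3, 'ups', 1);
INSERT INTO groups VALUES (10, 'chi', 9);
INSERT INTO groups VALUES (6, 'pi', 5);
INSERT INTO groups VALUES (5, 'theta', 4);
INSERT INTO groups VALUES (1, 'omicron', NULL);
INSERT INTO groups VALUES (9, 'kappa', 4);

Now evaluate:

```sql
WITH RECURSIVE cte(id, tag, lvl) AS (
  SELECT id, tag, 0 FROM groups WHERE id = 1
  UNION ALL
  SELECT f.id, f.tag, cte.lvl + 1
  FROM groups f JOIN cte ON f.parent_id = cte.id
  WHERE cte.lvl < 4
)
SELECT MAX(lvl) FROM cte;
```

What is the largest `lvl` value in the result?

Base: id=1 (omicron) at lvl 0.
Iteration 1: rows with parent_id in {1} -> lam (id 2, lvl 1), ups (id 3, lvl 1).
Iteration 2: rows with parent_id in {2,3} -> eps (id 4, lvl 2), eta (id 8, lvl 2).
Iteration 3: rows with parent_id in {4,8} -> theta (id 5, lvl 3), kappa (id 9, lvl 3).
Iteration 4: rows with parent_id in {5,9} -> pi (id 6, lvl 4), chi (id 10, lvl 4).
Iteration 5: lvl < 4 fails for all current rows; recursion stops.
lvl values: 0, 1, 1, 2, 2, 3, 3, 4, 4; the maximum is 4.

4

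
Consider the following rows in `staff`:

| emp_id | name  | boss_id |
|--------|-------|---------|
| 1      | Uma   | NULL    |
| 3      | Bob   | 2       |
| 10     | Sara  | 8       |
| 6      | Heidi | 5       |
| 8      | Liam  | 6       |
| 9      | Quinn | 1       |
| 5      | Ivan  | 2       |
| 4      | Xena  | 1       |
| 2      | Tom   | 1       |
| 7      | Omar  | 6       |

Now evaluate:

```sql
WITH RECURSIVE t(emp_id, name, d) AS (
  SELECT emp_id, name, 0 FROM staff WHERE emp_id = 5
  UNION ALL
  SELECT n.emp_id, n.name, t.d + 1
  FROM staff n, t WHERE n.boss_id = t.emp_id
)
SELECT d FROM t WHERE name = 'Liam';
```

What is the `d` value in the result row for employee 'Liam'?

Base: emp_id=5 (Ivan) at d 0.
Iteration 1: rows with boss_id in {5} -> Heidi (id 6, d 1).
Iteration 2: rows with boss_id in {6} -> Omar (id 7, d 2), Liam (id 8, d 2).
Iteration 3: rows with boss_id in {7,8} -> Sara (id 10, d 3).
Iteration 4: no rows with boss_id in {10}; recursion stops.

2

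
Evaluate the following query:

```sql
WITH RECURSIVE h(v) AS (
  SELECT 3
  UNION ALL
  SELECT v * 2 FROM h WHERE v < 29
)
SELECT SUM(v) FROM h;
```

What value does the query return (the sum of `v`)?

Base: v=3.
Iteration 1: 3 < 29 holds -> v = 3 * 2 = 6.
Iteration 2: 6 < 29 holds -> v = 6 * 2 = 12.
Iteration 3: 12 < 29 holds -> v = 12 * 2 = 24.
Iteration 4: 24 < 29 holds -> v = 24 * 2 = 48.
Iteration 5: 48 < 29 fails; recursion stops.
SUM(v) = 3 + 6 + 12 + 24 + 48 = 93.

93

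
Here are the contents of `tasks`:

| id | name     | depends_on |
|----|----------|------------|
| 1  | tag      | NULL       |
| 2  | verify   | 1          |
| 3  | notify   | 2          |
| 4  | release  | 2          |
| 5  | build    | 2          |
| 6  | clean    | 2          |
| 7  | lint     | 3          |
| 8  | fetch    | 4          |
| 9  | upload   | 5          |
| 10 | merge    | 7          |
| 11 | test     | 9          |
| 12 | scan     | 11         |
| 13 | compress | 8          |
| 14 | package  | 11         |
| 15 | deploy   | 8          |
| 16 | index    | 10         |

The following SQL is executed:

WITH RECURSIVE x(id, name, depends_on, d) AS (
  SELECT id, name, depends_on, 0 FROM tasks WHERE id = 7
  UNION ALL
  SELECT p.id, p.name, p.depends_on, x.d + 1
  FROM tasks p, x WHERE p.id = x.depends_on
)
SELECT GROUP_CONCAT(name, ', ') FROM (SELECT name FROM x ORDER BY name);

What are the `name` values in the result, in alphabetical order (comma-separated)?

lint, notify, tag, verify

Base: id=7 (lint), depends_on=3, d 0.
Iteration 1: join on id=3 -> notify (id 3, depends_on=2, d 1).
Iteration 2: join on id=2 -> verify (id 2, depends_on=1, d 2).
Iteration 3: join on id=1 -> tag (id 1, depends_on=NULL, d 3).
Iteration 4: depends_on is NULL; no match; recursion stops.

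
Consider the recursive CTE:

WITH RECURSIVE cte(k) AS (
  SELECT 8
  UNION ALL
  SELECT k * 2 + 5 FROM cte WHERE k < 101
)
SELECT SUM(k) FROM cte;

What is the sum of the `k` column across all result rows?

378

Base: k=8.
Iteration 1: 8 < 101 holds -> k = 8 * 2 + 5 = 21.
Iteration 2: 21 < 101 holds -> k = 21 * 2 + 5 = 47.
Iteration 3: 47 < 101 holds -> k = 47 * 2 + 5 = 99.
Iteration 4: 99 < 101 holds -> k = 99 * 2 + 5 = 203.
Iteration 5: 203 < 101 fails; recursion stops.
SUM(k) = 8 + 21 + 47 + 99 + 203 = 378.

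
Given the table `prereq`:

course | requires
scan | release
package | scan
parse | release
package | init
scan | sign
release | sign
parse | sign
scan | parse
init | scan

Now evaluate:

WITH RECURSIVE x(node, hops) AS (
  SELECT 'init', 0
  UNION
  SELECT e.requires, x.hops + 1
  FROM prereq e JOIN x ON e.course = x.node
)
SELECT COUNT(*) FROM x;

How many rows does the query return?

Base: (init, hops=0).
Iteration 1: edges from {init} -> (scan, hops=1).
Iteration 2: edges from {scan} -> (parse, hops=2), (release, hops=2), (sign, hops=2).
Iteration 3: edges from {parse,release,sign} -> (release, hops=3), (sign, hops=3). [UNION drops 1 duplicate row(s)]
Iteration 4: edges from {release,sign} -> (sign, hops=4).
Iteration 5: no outgoing edges from {sign}; recursion stops.
Total rows emitted: 8.

8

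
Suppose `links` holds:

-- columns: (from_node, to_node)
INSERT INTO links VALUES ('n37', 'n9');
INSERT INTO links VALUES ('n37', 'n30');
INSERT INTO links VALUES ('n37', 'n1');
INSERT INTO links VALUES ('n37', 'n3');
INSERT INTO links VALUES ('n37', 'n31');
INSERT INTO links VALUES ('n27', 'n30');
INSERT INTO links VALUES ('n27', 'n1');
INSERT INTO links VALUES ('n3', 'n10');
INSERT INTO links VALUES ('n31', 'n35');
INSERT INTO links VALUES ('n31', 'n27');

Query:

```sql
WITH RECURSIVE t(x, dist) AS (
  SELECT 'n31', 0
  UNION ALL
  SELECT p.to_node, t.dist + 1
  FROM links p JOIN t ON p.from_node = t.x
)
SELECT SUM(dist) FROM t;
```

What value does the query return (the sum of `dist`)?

6

Base: (n31, dist=0).
Iteration 1: edges from {n31} -> (n27, dist=1), (n35, dist=1).
Iteration 2: edges from {n27,n35} -> (n1, dist=2), (n30, dist=2).
Iteration 3: no outgoing edges from {n1,n30}; recursion stops.
SUM(dist) = 0 + 1 + 1 + 2 + 2 = 6.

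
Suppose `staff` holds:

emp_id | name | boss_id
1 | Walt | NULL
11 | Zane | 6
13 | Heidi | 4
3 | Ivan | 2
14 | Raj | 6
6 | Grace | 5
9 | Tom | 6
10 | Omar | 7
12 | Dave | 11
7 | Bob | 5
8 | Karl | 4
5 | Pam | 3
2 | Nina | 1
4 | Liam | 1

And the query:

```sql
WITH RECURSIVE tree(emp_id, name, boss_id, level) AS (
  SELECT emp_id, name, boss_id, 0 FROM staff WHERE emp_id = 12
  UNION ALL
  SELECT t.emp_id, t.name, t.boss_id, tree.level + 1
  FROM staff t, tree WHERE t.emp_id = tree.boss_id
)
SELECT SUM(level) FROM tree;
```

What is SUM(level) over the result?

Base: emp_id=12 (Dave), boss_id=11, level 0.
Iteration 1: join on emp_id=11 -> Zane (id 11, boss_id=6, level 1).
Iteration 2: join on emp_id=6 -> Grace (id 6, boss_id=5, level 2).
Iteration 3: join on emp_id=5 -> Pam (id 5, boss_id=3, level 3).
Iteration 4: join on emp_id=3 -> Ivan (id 3, boss_id=2, level 4).
Iteration 5: join on emp_id=2 -> Nina (id 2, boss_id=1, level 5).
Iteration 6: join on emp_id=1 -> Walt (id 1, boss_id=NULL, level 6).
Iteration 7: boss_id is NULL; no match; recursion stops.
SUM(level) = 0 + 1 + 2 + 3 + 4 + 5 + 6 = 21.

21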